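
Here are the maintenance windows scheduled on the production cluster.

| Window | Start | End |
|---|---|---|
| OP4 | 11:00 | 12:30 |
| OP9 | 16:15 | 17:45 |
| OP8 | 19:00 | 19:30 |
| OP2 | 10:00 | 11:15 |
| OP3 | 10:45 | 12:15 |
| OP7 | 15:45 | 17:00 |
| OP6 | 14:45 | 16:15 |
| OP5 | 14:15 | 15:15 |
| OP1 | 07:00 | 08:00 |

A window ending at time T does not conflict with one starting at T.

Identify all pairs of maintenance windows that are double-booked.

Sorted by start: OP1, OP2, OP3, OP4, OP5, OP6, OP7, OP9, OP8.
OP2 starts after OP1 ends, so nothing later overlaps OP1 either.
OP3 starts before OP2 ends → OP2 and OP3 overlap.
OP4 starts before OP2 ends → OP2 and OP4 overlap.
OP5 starts after OP2 ends, so nothing later overlaps OP2 either.
OP4 starts before OP3 ends → OP3 and OP4 overlap.
OP5 starts after OP3 ends, so nothing later overlaps OP3 either.
OP5 starts after OP4 ends, so nothing later overlaps OP4 either.
OP6 starts before OP5 ends → OP5 and OP6 overlap.
OP7 starts after OP5 ends, so nothing later overlaps OP5 either.
OP7 starts before OP6 ends → OP6 and OP7 overlap.
OP9 starts exactly when OP6 ends (back-to-back, no overlap), so nothing later overlaps OP6 either.
OP9 starts before OP7 ends → OP7 and OP9 overlap.
OP8 starts after OP7 ends.
OP8 starts after OP9 ends.

OP2 & OP3, OP2 & OP4, OP3 & OP4, OP5 & OP6, OP6 & OP7, OP7 & OP9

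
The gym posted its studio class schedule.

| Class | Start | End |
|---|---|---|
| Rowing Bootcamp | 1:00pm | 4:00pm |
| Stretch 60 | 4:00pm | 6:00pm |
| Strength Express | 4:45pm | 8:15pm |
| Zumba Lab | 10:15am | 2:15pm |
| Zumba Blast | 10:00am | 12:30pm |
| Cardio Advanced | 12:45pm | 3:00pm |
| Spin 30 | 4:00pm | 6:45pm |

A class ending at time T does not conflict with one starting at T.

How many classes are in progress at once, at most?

Walk through starts and ends in time order (an end at T is processed before a start at T):
10:00am start Zumba Blast → 1
10:15am start Zumba Lab → 2
12:30pm end Zumba Blast → 1
12:45pm start Cardio Advanced → 2
1:00pm start Rowing Bootcamp → 3
2:15pm end Zumba Lab → 2
3:00pm end Cardio Advanced → 1
4:00pm end Rowing Bootcamp → 0
4:00pm start Spin 30 → 1
4:00pm start Stretch 60 → 2
4:45pm start Strength Express → 3
6:00pm end Stretch 60 → 2
6:45pm end Spin 30 → 1
8:15pm end Strength Express → 0
Peak is 3, at 1:00pm (Cardio Advanced, Rowing Bootcamp, Zumba Lab).

3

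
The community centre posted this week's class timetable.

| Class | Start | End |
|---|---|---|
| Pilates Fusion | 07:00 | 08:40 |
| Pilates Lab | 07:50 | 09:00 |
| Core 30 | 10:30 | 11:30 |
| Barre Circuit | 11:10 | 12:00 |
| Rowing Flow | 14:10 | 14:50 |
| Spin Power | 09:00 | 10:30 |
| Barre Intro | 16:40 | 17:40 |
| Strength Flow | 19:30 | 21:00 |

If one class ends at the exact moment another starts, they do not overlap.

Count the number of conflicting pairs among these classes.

Sorted by start: Pilates Fusion, Pilates Lab, Spin Power, Core 30, Barre Circuit, Rowing Flow, Barre Intro, Strength Flow.
Pilates Lab starts before Pilates Fusion ends → Pilates Fusion and Pilates Lab overlap.
Spin Power starts after Pilates Fusion ends, so nothing later overlaps Pilates Fusion either.
Spin Power starts exactly when Pilates Lab ends (back-to-back, no overlap), so nothing later overlaps Pilates Lab either.
Core 30 starts exactly when Spin Power ends (back-to-back, no overlap), so nothing later overlaps Spin Power either.
Barre Circuit starts before Core 30 ends → Core 30 and Barre Circuit overlap.
Rowing Flow starts after Core 30 ends, so nothing later overlaps Core 30 either.
Rowing Flow starts after Barre Circuit ends, so nothing later overlaps Barre Circuit either.
Barre Intro starts after Rowing Flow ends, so nothing later overlaps Rowing Flow either.
Strength Flow starts after Barre Intro ends.
Overlapping pairs: Barre Circuit & Core 30, Pilates Fusion & Pilates Lab — 2 in total.

2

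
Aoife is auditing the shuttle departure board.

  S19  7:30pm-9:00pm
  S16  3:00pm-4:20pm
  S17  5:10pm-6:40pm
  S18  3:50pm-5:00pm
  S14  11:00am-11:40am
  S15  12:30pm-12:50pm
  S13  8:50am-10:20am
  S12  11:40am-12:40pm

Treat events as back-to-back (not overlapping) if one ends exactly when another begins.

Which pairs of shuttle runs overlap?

S12 & S15, S16 & S18

Sorted by start: S13, S14, S12, S15, S16, S18, S17, S19.
S14 starts after S13 ends — done with S13.
S12 starts exactly when S14 ends (back-to-back, no overlap) — done with S14.
S15 starts before S12 ends → S12 and S15 overlap.
S16 starts after S12 ends — done with S12.
S16 starts after S15 ends — done with S15.
S18 starts before S16 ends → S16 and S18 overlap.
S17 starts after S16 ends — done with S16.
S17 starts after S18 ends — done with S18.
S19 starts after S17 ends.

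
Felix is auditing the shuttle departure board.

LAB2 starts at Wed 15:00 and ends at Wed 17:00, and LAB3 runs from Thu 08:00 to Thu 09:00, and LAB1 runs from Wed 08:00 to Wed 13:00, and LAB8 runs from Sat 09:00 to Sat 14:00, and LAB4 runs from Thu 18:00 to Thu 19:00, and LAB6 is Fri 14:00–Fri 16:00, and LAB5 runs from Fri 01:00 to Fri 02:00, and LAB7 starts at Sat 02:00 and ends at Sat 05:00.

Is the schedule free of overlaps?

Yes

Check each pair: they overlap iff neither finishes before the other starts.
Sorted by start: LAB1, LAB2, LAB3, LAB4, LAB5, LAB6, LAB7, LAB8.
LAB2 starts after LAB1 ends, so LAB1 has no further overlaps.
LAB3 starts after LAB2 ends, so LAB2 has no further overlaps.
LAB4 starts after LAB3 ends, so LAB3 has no further overlaps.
LAB5 starts after LAB4 ends, so LAB4 has no further overlaps.
LAB6 starts after LAB5 ends, so LAB5 has no further overlaps.
LAB7 starts after LAB6 ends, so LAB6 has no further overlaps.
LAB8 starts after LAB7 ends.
Every pair is clear; the schedule has no overlaps.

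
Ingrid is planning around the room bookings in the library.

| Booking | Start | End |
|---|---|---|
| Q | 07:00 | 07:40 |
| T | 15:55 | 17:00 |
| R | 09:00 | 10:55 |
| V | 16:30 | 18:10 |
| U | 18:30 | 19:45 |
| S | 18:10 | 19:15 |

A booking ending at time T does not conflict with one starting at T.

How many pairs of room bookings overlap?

2

Sorted by start: Q, R, T, V, S, U.
R starts after Q ends; Q is clear from here.
T starts after R ends; R is clear from here.
V starts before T ends → T and V overlap.
S starts after T ends; T is clear from here.
S starts exactly when V ends (back-to-back, no overlap); V is clear from here.
U starts before S ends → S and U overlap.
Overlapping pairs: S & U, T & V — 2 in total.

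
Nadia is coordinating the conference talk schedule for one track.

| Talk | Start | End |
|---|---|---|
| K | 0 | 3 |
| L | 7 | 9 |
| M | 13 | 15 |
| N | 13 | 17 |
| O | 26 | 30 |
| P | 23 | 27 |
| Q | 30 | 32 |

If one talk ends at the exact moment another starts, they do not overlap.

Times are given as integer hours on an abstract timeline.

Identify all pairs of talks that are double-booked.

Sorted by start: K, L, M, N, P, O, Q.
L starts after K ends; K is clear from here.
M starts after L ends; L is clear from here.
N starts before M ends → M and N overlap.
P starts after M ends; M is clear from here.
P starts after N ends; N is clear from here.
O starts before P ends → P and O overlap.
Q starts after P ends.
Q starts exactly when O ends (back-to-back, no overlap).

M & N, O & P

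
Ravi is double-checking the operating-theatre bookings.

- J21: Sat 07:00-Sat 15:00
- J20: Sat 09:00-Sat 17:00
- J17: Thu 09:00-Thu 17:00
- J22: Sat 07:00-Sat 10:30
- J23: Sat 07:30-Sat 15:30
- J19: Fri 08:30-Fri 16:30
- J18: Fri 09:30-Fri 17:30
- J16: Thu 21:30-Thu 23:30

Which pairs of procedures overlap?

J18 & J19, J20 & J21, J20 & J22, J20 & J23, J21 & J22, J21 & J23, J22 & J23

Sorted by start: J17, J16, J19, J18, J21, J22, J23, J20.
J16 starts after J17 ends — done with J17.
J19 starts after J16 ends — done with J16.
J18 starts before J19 ends → J19 and J18 overlap.
J21 starts after J19 ends — done with J19.
J21 starts after J18 ends — done with J18.
J22 starts before J21 ends → J21 and J22 overlap.
J23 starts before J21 ends → J21 and J23 overlap.
J20 starts before J21 ends → J21 and J20 overlap.
J23 starts before J22 ends → J22 and J23 overlap.
J20 starts before J22 ends → J22 and J20 overlap.
J20 starts before J23 ends → J23 and J20 overlap.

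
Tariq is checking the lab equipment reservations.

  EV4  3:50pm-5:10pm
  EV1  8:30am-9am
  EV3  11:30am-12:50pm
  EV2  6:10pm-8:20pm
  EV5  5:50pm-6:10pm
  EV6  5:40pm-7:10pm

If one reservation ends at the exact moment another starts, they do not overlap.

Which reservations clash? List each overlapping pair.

EV2 & EV6, EV5 & EV6

Sorted by start: EV1, EV3, EV4, EV6, EV5, EV2.
EV3 starts after EV1 ends; EV1 is clear from here.
EV4 starts after EV3 ends; EV3 is clear from here.
EV6 starts after EV4 ends; EV4 is clear from here.
EV5 starts before EV6 ends → EV6 and EV5 overlap.
EV2 starts before EV6 ends → EV6 and EV2 overlap.
EV2 starts exactly when EV5 ends (back-to-back, no overlap).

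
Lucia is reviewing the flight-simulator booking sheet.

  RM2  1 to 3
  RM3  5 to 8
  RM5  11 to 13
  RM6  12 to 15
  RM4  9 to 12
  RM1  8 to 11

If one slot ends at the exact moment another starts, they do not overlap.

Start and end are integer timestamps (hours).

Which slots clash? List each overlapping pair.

Two intervals overlap when each starts before the other ends.
Sorted by start: RM2, RM3, RM1, RM4, RM5, RM6.
RM3 starts after RM2 ends — done with RM2.
RM1 starts exactly when RM3 ends (back-to-back, no overlap) — done with RM3.
RM4 starts before RM1 ends → RM1 and RM4 overlap.
RM5 starts exactly when RM1 ends (back-to-back, no overlap) — done with RM1.
RM5 starts before RM4 ends → RM4 and RM5 overlap.
RM6 starts exactly when RM4 ends (back-to-back, no overlap).
RM6 starts before RM5 ends → RM5 and RM6 overlap.

RM1 & RM4, RM4 & RM5, RM5 & RM6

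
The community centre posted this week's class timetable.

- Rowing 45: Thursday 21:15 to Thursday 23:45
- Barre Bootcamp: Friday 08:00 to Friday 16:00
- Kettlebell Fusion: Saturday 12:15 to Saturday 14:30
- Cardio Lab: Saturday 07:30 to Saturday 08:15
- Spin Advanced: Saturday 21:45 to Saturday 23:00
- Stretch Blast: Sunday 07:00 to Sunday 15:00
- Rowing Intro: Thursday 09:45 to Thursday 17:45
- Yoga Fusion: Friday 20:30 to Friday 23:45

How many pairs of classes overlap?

0

Sorted by start: Rowing Intro, Rowing 45, Barre Bootcamp, Yoga Fusion, Cardio Lab, Kettlebell Fusion, Spin Advanced, Stretch Blast.
Rowing 45 starts after Rowing Intro ends — done with Rowing Intro.
Barre Bootcamp starts after Rowing 45 ends — done with Rowing 45.
Yoga Fusion starts after Barre Bootcamp ends — done with Barre Bootcamp.
Cardio Lab starts after Yoga Fusion ends — done with Yoga Fusion.
Kettlebell Fusion starts after Cardio Lab ends — done with Cardio Lab.
Spin Advanced starts after Kettlebell Fusion ends — done with Kettlebell Fusion.
Stretch Blast starts after Spin Advanced ends.
No pair overlaps.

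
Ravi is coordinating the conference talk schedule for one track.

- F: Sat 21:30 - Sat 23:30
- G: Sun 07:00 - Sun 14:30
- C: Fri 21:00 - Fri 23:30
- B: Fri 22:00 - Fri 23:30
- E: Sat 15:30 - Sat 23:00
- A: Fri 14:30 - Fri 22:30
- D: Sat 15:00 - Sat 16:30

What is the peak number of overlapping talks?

Walk through starts and ends in time order (an end at T is processed before a start at T):
Fri 14:30 start A → 1
Fri 21:00 start C → 2
Fri 22:00 start B → 3
Fri 22:30 end A → 2
Fri 23:30 end B → 1
Fri 23:30 end C → 0
Sat 15:00 start D → 1
Sat 15:30 start E → 2
Sat 16:30 end D → 1
Sat 21:30 start F → 2
Sat 23:00 end E → 1
Sat 23:30 end F → 0
Sun 07:00 start G → 1
Sun 14:30 end G → 0
Peak is 3, at Fri 22:00 (A, B, C).

3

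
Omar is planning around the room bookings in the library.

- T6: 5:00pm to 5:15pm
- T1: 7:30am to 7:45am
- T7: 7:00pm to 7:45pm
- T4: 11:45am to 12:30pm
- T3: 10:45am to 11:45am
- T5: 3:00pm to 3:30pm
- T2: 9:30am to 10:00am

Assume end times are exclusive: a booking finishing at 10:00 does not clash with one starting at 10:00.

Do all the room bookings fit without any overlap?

Sorted by start: T1, T2, T3, T4, T5, T6, T7.
T2 starts after T1 ends, so nothing later overlaps T1 either.
T3 starts after T2 ends, so nothing later overlaps T2 either.
T4 starts exactly when T3 ends (back-to-back, no overlap), so nothing later overlaps T3 either.
T5 starts after T4 ends, so nothing later overlaps T4 either.
T6 starts after T5 ends, so nothing later overlaps T5 either.
T7 starts after T6 ends.
Every pair is clear; the schedule has no overlaps.

Yes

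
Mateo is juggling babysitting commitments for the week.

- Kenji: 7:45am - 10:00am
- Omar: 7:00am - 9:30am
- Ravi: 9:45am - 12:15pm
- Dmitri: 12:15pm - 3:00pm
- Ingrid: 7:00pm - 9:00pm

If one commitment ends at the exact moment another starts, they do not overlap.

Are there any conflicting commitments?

Yes

Check each pair: they overlap iff neither finishes before the other starts.
Sorted by start: Omar, Kenji, Ravi, Dmitri, Ingrid.
Kenji starts before Omar ends → Omar and Kenji overlap.
That's a conflict, so the schedule is not conflict-free.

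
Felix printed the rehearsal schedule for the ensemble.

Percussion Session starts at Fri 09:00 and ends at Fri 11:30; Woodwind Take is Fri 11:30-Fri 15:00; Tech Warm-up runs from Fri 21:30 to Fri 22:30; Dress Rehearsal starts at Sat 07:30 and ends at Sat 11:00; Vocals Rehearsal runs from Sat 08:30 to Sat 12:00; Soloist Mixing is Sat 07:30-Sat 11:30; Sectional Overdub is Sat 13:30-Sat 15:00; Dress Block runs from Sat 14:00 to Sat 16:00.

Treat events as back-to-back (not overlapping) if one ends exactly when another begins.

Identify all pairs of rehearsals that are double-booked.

Dress Block & Sectional Overdub, Dress Rehearsal & Soloist Mixing, Dress Rehearsal & Vocals Rehearsal, Soloist Mixing & Vocals Rehearsal

Check each pair: they overlap iff neither finishes before the other starts.
Sorted by start: Percussion Session, Woodwind Take, Tech Warm-up, Dress Rehearsal, Soloist Mixing, Vocals Rehearsal, Sectional Overdub, Dress Block.
Woodwind Take starts exactly when Percussion Session ends (back-to-back, no overlap) — done with Percussion Session.
Tech Warm-up starts after Woodwind Take ends — done with Woodwind Take.
Dress Rehearsal starts after Tech Warm-up ends — done with Tech Warm-up.
Soloist Mixing starts before Dress Rehearsal ends → Dress Rehearsal and Soloist Mixing overlap.
Vocals Rehearsal starts before Dress Rehearsal ends → Dress Rehearsal and Vocals Rehearsal overlap.
Sectional Overdub starts after Dress Rehearsal ends — done with Dress Rehearsal.
Vocals Rehearsal starts before Soloist Mixing ends → Soloist Mixing and Vocals Rehearsal overlap.
Sectional Overdub starts after Soloist Mixing ends — done with Soloist Mixing.
Sectional Overdub starts after Vocals Rehearsal ends — done with Vocals Rehearsal.
Dress Block starts before Sectional Overdub ends → Sectional Overdub and Dress Block overlap.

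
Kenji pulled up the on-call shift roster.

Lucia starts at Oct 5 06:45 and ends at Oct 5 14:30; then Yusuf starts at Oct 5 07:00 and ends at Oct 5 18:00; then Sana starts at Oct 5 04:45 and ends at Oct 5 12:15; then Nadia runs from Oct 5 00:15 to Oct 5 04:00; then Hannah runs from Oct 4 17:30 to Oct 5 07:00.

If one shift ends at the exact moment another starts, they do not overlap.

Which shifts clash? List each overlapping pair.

Two intervals overlap when each starts before the other ends.
Sorted by start: Hannah, Nadia, Sana, Lucia, Yusuf.
Nadia starts before Hannah ends → Hannah and Nadia overlap.
Sana starts before Hannah ends → Hannah and Sana overlap.
Lucia starts before Hannah ends → Hannah and Lucia overlap.
Yusuf starts exactly when Hannah ends (back-to-back, no overlap).
Sana starts after Nadia ends, so nothing later overlaps Nadia either.
Lucia starts before Sana ends → Sana and Lucia overlap.
Yusuf starts before Sana ends → Sana and Yusuf overlap.
Yusuf starts before Lucia ends → Lucia and Yusuf overlap.

Hannah & Lucia, Hannah & Nadia, Hannah & Sana, Lucia & Sana, Lucia & Yusuf, Sana & Yusuf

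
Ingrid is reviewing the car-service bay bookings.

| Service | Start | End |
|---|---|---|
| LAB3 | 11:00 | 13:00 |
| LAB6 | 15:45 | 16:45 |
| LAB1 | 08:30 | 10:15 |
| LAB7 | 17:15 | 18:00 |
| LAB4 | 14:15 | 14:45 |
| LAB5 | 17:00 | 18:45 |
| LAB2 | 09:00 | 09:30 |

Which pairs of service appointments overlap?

Sorted by start: LAB1, LAB2, LAB3, LAB4, LAB6, LAB5, LAB7.
LAB2 starts before LAB1 ends → LAB1 and LAB2 overlap.
LAB3 starts after LAB1 ends — done with LAB1.
LAB3 starts after LAB2 ends — done with LAB2.
LAB4 starts after LAB3 ends — done with LAB3.
LAB6 starts after LAB4 ends — done with LAB4.
LAB5 starts after LAB6 ends — done with LAB6.
LAB7 starts before LAB5 ends → LAB5 and LAB7 overlap.

LAB1 & LAB2, LAB5 & LAB7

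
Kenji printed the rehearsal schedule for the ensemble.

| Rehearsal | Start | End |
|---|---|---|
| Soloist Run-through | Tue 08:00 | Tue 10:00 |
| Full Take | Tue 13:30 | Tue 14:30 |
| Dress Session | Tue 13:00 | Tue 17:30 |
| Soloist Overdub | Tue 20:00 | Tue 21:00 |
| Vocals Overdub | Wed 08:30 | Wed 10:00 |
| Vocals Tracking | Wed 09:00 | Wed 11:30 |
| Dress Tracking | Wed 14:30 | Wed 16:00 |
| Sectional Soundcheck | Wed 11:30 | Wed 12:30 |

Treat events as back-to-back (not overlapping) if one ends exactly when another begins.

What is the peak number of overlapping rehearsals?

2

Sweep the timeline, counting +1 at each start and −1 at each end (ends before starts at a tie):
Tue 08:00 start Soloist Run-through → 1
Tue 10:00 end Soloist Run-through → 0
Tue 13:00 start Dress Session → 1
Tue 13:30 start Full Take → 2
Tue 14:30 end Full Take → 1
Tue 17:30 end Dress Session → 0
Tue 20:00 start Soloist Overdub → 1
Tue 21:00 end Soloist Overdub → 0
Wed 08:30 start Vocals Overdub → 1
Wed 09:00 start Vocals Tracking → 2
Wed 10:00 end Vocals Overdub → 1
Wed 11:30 end Vocals Tracking → 0
Wed 11:30 start Sectional Soundcheck → 1
Wed 12:30 end Sectional Soundcheck → 0
Wed 14:30 start Dress Tracking → 1
Wed 16:00 end Dress Tracking → 0
Peak is 2, at Tue 13:30 (Dress Session, Full Take).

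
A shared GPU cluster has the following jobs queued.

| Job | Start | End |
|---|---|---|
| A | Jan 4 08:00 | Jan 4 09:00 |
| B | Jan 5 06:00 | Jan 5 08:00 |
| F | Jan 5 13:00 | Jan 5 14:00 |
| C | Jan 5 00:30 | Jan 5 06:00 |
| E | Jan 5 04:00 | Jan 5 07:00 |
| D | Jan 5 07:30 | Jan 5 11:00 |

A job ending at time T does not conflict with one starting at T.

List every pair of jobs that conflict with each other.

B & D, B & E, C & E

Sorted by start: A, C, E, B, D, F.
C starts after A ends, so nothing later overlaps A either.
E starts before C ends → C and E overlap.
B starts exactly when C ends (back-to-back, no overlap), so nothing later overlaps C either.
B starts before E ends → E and B overlap.
D starts after E ends, so nothing later overlaps E either.
D starts before B ends → B and D overlap.
F starts after B ends.
F starts after D ends.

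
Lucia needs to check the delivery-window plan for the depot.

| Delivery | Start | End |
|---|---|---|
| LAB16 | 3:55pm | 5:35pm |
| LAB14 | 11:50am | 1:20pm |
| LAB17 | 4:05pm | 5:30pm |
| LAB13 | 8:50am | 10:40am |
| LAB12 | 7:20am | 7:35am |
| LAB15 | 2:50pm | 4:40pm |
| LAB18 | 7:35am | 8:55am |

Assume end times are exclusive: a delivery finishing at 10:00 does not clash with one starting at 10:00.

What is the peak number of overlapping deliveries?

3

Sweep the timeline, counting +1 at each start and −1 at each end (ends before starts at a tie):
7:20am start LAB12 → 1
7:35am end LAB12 → 0
7:35am start LAB18 → 1
8:50am start LAB13 → 2
8:55am end LAB18 → 1
10:40am end LAB13 → 0
11:50am start LAB14 → 1
1:20pm end LAB14 → 0
2:50pm start LAB15 → 1
3:55pm start LAB16 → 2
4:05pm start LAB17 → 3
4:40pm end LAB15 → 2
5:30pm end LAB17 → 1
5:35pm end LAB16 → 0
Peak is 3, at 4:05pm (LAB15, LAB16, LAB17).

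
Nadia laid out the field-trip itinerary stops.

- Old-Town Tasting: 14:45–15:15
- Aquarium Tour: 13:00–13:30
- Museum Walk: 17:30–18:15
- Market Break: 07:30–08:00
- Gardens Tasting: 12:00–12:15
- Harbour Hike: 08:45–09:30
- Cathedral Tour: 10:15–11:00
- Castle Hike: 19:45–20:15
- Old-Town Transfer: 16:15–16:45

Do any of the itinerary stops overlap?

Sorted by start: Market Break, Harbour Hike, Cathedral Tour, Gardens Tasting, Aquarium Tour, Old-Town Tasting, Old-Town Transfer, Museum Walk, Castle Hike.
Harbour Hike starts after Market Break ends; Market Break is clear from here.
Cathedral Tour starts after Harbour Hike ends; Harbour Hike is clear from here.
Gardens Tasting starts after Cathedral Tour ends; Cathedral Tour is clear from here.
Aquarium Tour starts after Gardens Tasting ends; Gardens Tasting is clear from here.
Old-Town Tasting starts after Aquarium Tour ends; Aquarium Tour is clear from here.
Old-Town Transfer starts after Old-Town Tasting ends; Old-Town Tasting is clear from here.
Museum Walk starts after Old-Town Transfer ends; Old-Town Transfer is clear from here.
Castle Hike starts after Museum Walk ends.
Every pair is clear; the schedule has no overlaps.

No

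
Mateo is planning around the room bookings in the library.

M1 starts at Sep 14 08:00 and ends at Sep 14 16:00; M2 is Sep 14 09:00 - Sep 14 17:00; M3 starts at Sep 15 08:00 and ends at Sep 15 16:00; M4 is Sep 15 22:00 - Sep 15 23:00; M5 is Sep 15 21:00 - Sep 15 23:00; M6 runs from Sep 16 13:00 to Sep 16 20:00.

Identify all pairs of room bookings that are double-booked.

Sorted by start: M1, M2, M3, M5, M4, M6.
M2 starts before M1 ends → M1 and M2 overlap.
M3 starts after M1 ends, so M1 has no further overlaps.
M3 starts after M2 ends, so M2 has no further overlaps.
M5 starts after M3 ends, so M3 has no further overlaps.
M4 starts before M5 ends → M5 and M4 overlap.
M6 starts after M5 ends.
M6 starts after M4 ends.

M1 & M2, M4 & M5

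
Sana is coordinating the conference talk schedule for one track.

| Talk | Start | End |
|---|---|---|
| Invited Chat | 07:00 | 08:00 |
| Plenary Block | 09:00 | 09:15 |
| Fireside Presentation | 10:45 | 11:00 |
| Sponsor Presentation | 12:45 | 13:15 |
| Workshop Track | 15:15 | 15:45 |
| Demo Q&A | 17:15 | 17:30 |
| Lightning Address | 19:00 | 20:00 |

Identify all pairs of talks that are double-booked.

Sorted by start: Invited Chat, Plenary Block, Fireside Presentation, Sponsor Presentation, Workshop Track, Demo Q&A, Lightning Address.
Plenary Block starts after Invited Chat ends; Invited Chat is clear from here.
Fireside Presentation starts after Plenary Block ends; Plenary Block is clear from here.
Sponsor Presentation starts after Fireside Presentation ends; Fireside Presentation is clear from here.
Workshop Track starts after Sponsor Presentation ends; Sponsor Presentation is clear from here.
Demo Q&A starts after Workshop Track ends; Workshop Track is clear from here.
Lightning Address starts after Demo Q&A ends.

none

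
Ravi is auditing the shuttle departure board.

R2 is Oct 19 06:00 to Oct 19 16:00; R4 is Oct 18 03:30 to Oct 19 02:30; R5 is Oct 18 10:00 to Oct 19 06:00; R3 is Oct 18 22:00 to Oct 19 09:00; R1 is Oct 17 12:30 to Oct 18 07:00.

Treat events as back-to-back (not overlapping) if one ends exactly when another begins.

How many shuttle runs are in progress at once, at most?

Sort all start/end points and keep a running count:
Oct 17 12:30 start R1 → 1
Oct 18 03:30 start R4 → 2
Oct 18 07:00 end R1 → 1
Oct 18 10:00 start R5 → 2
Oct 18 22:00 start R3 → 3
Oct 19 02:30 end R4 → 2
Oct 19 06:00 end R5 → 1
Oct 19 06:00 start R2 → 2
Oct 19 09:00 end R3 → 1
Oct 19 16:00 end R2 → 0
Peak is 3, at Oct 18 22:00 (R3, R4, R5).

3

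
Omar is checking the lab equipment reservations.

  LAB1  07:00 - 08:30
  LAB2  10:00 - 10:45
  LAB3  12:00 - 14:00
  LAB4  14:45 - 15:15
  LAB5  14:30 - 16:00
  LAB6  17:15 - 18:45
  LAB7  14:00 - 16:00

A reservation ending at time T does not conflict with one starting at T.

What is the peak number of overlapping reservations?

3

Sweep the timeline, counting +1 at each start and −1 at each end (ends before starts at a tie):
07:00 start LAB1 → 1
08:30 end LAB1 → 0
10:00 start LAB2 → 1
10:45 end LAB2 → 0
12:00 start LAB3 → 1
14:00 end LAB3 → 0
14:00 start LAB7 → 1
14:30 start LAB5 → 2
14:45 start LAB4 → 3
15:15 end LAB4 → 2
16:00 end LAB5 → 1
16:00 end LAB7 → 0
17:15 start LAB6 → 1
18:45 end LAB6 → 0
Peak is 3, at 14:45 (LAB4, LAB5, LAB7).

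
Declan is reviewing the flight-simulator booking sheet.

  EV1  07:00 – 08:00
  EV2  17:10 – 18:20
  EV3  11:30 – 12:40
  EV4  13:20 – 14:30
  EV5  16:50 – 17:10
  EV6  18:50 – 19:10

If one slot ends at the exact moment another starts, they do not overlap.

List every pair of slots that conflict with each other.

Check each pair: they overlap iff neither finishes before the other starts.
Sorted by start: EV1, EV3, EV4, EV5, EV2, EV6.
EV3 starts after EV1 ends, so nothing later overlaps EV1 either.
EV4 starts after EV3 ends, so nothing later overlaps EV3 either.
EV5 starts after EV4 ends, so nothing later overlaps EV4 either.
EV2 starts exactly when EV5 ends (back-to-back, no overlap), so nothing later overlaps EV5 either.
EV6 starts after EV2 ends.

no overlapping pairs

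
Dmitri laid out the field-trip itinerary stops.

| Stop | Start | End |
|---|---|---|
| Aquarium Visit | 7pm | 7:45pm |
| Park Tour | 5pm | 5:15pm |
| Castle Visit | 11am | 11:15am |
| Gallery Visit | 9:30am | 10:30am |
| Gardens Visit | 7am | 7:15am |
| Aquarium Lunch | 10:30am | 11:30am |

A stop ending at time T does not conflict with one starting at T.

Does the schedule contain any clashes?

Two intervals overlap when each starts before the other ends.
Sorted by start: Gardens Visit, Gallery Visit, Aquarium Lunch, Castle Visit, Park Tour, Aquarium Visit.
Gallery Visit starts after Gardens Visit ends — done with Gardens Visit.
Aquarium Lunch starts exactly when Gallery Visit ends (back-to-back, no overlap) — done with Gallery Visit.
Castle Visit starts before Aquarium Lunch ends → Aquarium Lunch and Castle Visit overlap.
That's a conflict, so the schedule is not conflict-free.

Yes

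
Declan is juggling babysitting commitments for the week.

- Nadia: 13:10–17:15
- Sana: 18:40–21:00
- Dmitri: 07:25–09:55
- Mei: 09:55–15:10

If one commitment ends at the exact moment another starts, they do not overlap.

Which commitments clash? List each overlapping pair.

Sorted by start: Dmitri, Mei, Nadia, Sana.
Mei starts exactly when Dmitri ends (back-to-back, no overlap) — done with Dmitri.
Nadia starts before Mei ends → Mei and Nadia overlap.
Sana starts after Mei ends.
Sana starts after Nadia ends.

Mei & Nadia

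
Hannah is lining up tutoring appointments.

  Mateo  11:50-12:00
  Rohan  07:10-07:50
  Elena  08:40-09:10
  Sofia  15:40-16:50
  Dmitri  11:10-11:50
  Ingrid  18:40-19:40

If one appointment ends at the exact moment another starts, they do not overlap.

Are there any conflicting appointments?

Check each pair: they overlap iff neither finishes before the other starts.
Sorted by start: Rohan, Elena, Dmitri, Mateo, Sofia, Ingrid.
Elena starts after Rohan ends — done with Rohan.
Dmitri starts after Elena ends — done with Elena.
Mateo starts exactly when Dmitri ends (back-to-back, no overlap) — done with Dmitri.
Sofia starts after Mateo ends — done with Mateo.
Ingrid starts after Sofia ends.
Every pair is clear; the schedule has no overlaps.

No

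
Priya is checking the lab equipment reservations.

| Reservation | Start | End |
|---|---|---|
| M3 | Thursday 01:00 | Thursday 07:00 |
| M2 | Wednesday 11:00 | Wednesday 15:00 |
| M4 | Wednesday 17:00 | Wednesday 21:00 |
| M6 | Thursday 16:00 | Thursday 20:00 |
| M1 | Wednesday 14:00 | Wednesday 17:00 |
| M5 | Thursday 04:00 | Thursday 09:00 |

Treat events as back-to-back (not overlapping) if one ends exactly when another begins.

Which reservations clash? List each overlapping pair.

Sorted by start: M2, M1, M4, M3, M5, M6.
M1 starts before M2 ends → M2 and M1 overlap.
M4 starts after M2 ends, so M2 has no further overlaps.
M4 starts exactly when M1 ends (back-to-back, no overlap), so M1 has no further overlaps.
M3 starts after M4 ends, so M4 has no further overlaps.
M5 starts before M3 ends → M3 and M5 overlap.
M6 starts after M3 ends.
M6 starts after M5 ends.

M1 & M2, M3 & M5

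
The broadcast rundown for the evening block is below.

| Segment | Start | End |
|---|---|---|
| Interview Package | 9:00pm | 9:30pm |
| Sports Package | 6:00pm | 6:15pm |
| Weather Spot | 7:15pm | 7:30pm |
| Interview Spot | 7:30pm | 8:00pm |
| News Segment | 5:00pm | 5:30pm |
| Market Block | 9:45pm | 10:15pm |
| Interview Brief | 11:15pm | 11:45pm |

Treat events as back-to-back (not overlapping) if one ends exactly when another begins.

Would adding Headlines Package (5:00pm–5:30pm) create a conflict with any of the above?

News Segment: starts 5:00pm before Headlines Package ends 5:30pm, and ends 5:30pm after Headlines Package starts 5:00pm → overlap.
Sports Package: starts 6:00pm at or after Headlines Package ends 5:30pm → clear.
Weather Spot: starts 7:15pm at or after Headlines Package ends 5:30pm → clear.
Interview Spot: starts 7:30pm at or after Headlines Package ends 5:30pm → clear.
Interview Package: starts 9:00pm at or after Headlines Package ends 5:30pm → clear.
Market Block: starts 9:45pm at or after Headlines Package ends 5:30pm → clear.
Interview Brief: starts 11:15pm at or after Headlines Package ends 5:30pm → clear.
Headlines Package overlaps News Segment.

Yes — it overlaps News Segment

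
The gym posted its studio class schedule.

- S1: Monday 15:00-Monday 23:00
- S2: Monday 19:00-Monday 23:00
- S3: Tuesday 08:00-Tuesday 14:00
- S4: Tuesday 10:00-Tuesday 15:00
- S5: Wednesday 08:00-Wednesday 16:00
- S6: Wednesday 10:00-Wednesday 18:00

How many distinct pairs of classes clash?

3

Two intervals overlap when each starts before the other ends.
Sorted by start: S1, S2, S3, S4, S5, S6.
S2 starts before S1 ends → S1 and S2 overlap.
S3 starts after S1 ends, so S1 has no further overlaps.
S3 starts after S2 ends, so S2 has no further overlaps.
S4 starts before S3 ends → S3 and S4 overlap.
S5 starts after S3 ends, so S3 has no further overlaps.
S5 starts after S4 ends, so S4 has no further overlaps.
S6 starts before S5 ends → S5 and S6 overlap.
Overlapping pairs: S1 & S2, S3 & S4, S5 & S6 — 3 in total.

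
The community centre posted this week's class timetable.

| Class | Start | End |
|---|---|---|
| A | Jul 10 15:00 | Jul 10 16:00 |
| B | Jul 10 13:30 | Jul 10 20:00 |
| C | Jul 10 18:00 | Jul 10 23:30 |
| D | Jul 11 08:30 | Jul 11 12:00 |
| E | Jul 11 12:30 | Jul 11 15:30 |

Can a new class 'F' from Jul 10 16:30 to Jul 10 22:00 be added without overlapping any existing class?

No — it overlaps B, C

B: starts Jul 10 13:30 before F ends Jul 10 22:00, and ends Jul 10 20:00 after F starts Jul 10 16:30 → overlap.
A: ends Jul 10 16:00 at or before F starts Jul 10 16:30 → clear.
C: starts Jul 10 18:00 before F ends Jul 10 22:00, and ends Jul 10 23:30 after F starts Jul 10 16:30 → overlap.
D: starts Jul 11 08:30 at or after F ends Jul 10 22:00 → clear.
E: starts Jul 11 12:30 at or after F ends Jul 10 22:00 → clear.
F overlaps B, C.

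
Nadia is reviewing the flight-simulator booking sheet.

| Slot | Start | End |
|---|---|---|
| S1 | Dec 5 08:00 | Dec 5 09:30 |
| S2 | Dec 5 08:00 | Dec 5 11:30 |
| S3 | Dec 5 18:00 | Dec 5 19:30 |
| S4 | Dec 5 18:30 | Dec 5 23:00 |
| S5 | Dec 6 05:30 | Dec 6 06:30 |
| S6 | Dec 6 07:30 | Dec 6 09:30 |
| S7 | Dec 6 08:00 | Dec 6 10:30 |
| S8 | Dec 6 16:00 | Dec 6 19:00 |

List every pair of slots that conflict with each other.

Sorted by start: S1, S2, S3, S4, S5, S6, S7, S8.
S2 starts before S1 ends → S1 and S2 overlap.
S3 starts after S1 ends — done with S1.
S3 starts after S2 ends — done with S2.
S4 starts before S3 ends → S3 and S4 overlap.
S5 starts after S3 ends — done with S3.
S5 starts after S4 ends — done with S4.
S6 starts after S5 ends — done with S5.
S7 starts before S6 ends → S6 and S7 overlap.
S8 starts after S6 ends.
S8 starts after S7 ends.

S1 & S2, S3 & S4, S6 & S7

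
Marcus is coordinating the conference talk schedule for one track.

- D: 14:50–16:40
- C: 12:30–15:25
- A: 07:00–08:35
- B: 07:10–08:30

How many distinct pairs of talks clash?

Sorted by start: A, B, C, D.
B starts before A ends → A and B overlap.
C starts after A ends — done with A.
C starts after B ends — done with B.
D starts before C ends → C and D overlap.
Overlapping pairs: A & B, C & D — 2 in total.

2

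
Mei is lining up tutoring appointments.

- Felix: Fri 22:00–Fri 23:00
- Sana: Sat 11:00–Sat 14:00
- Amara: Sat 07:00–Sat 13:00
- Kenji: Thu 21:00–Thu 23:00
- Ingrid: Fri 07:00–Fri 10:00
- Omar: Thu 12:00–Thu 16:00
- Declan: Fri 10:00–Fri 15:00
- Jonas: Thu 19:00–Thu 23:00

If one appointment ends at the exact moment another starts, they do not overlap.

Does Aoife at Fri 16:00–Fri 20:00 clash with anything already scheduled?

Omar: ends Thu 16:00 at or before Aoife starts Fri 16:00 → clear.
Jonas: ends Thu 23:00 at or before Aoife starts Fri 16:00 → clear.
Kenji: ends Thu 23:00 at or before Aoife starts Fri 16:00 → clear.
Ingrid: ends Fri 10:00 at or before Aoife starts Fri 16:00 → clear.
Declan: ends Fri 15:00 at or before Aoife starts Fri 16:00 → clear.
Felix: starts Fri 22:00 at or after Aoife ends Fri 20:00 → clear.
Amara: starts Sat 07:00 at or after Aoife ends Fri 20:00 → clear.
Sana: starts Sat 11:00 at or after Aoife ends Fri 20:00 → clear.

No — it doesn't clash with anything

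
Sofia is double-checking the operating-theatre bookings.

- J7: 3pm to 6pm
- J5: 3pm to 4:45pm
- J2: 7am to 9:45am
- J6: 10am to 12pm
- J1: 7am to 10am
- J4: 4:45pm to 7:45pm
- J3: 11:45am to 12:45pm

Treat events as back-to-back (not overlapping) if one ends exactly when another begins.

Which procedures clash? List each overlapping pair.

Sorted by start: J1, J2, J6, J3, J5, J7, J4.
J2 starts before J1 ends → J1 and J2 overlap.
J6 starts exactly when J1 ends (back-to-back, no overlap), so J1 has no further overlaps.
J6 starts after J2 ends, so J2 has no further overlaps.
J3 starts before J6 ends → J6 and J3 overlap.
J5 starts after J6 ends, so J6 has no further overlaps.
J5 starts after J3 ends, so J3 has no further overlaps.
J7 starts before J5 ends → J5 and J7 overlap.
J4 starts exactly when J5 ends (back-to-back, no overlap).
J4 starts before J7 ends → J7 and J4 overlap.

J1 & J2, J3 & J6, J4 & J7, J5 & J7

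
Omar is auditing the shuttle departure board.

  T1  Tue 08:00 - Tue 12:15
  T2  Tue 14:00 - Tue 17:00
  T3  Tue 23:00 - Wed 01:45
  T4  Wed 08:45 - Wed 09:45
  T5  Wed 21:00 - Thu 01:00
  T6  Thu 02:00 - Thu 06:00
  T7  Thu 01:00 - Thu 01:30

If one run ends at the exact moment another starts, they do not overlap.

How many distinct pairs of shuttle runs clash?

Sorted by start: T1, T2, T3, T4, T5, T7, T6.
T2 starts after T1 ends — done with T1.
T3 starts after T2 ends — done with T2.
T4 starts after T3 ends — done with T3.
T5 starts after T4 ends — done with T4.
T7 starts exactly when T5 ends (back-to-back, no overlap) — done with T5.
T6 starts after T7 ends.
No pair overlaps.

0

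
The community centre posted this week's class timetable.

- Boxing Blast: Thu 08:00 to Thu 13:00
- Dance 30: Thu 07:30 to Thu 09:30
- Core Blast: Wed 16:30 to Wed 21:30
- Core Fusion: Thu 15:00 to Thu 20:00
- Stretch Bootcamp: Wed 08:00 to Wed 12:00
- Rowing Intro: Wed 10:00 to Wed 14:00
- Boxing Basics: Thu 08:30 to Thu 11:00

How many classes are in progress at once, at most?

3

Sweep the timeline, counting +1 at each start and −1 at each end (ends before starts at a tie):
Wed 08:00 start Stretch Bootcamp → 1
Wed 10:00 start Rowing Intro → 2
Wed 12:00 end Stretch Bootcamp → 1
Wed 14:00 end Rowing Intro → 0
Wed 16:30 start Core Blast → 1
Wed 21:30 end Core Blast → 0
Thu 07:30 start Dance 30 → 1
Thu 08:00 start Boxing Blast → 2
Thu 08:30 start Boxing Basics → 3
Thu 09:30 end Dance 30 → 2
Thu 11:00 end Boxing Basics → 1
Thu 13:00 end Boxing Blast → 0
Thu 15:00 start Core Fusion → 1
Thu 20:00 end Core Fusion → 0
Peak is 3, at Thu 08:30 (Boxing Basics, Boxing Blast, Dance 30).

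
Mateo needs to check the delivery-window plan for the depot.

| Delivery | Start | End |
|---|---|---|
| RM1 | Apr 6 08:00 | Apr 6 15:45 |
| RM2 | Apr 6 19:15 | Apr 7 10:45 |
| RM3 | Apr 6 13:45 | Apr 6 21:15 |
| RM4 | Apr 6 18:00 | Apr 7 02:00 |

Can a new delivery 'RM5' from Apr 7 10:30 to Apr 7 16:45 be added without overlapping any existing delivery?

RM1: ends Apr 6 15:45 at or before RM5 starts Apr 7 10:30 → clear.
RM3: ends Apr 6 21:15 at or before RM5 starts Apr 7 10:30 → clear.
RM4: ends Apr 7 02:00 at or before RM5 starts Apr 7 10:30 → clear.
RM2: starts Apr 6 19:15 before RM5 ends Apr 7 16:45, and ends Apr 7 10:45 after RM5 starts Apr 7 10:30 → overlap.
RM5 overlaps RM2.

No — it overlaps RM2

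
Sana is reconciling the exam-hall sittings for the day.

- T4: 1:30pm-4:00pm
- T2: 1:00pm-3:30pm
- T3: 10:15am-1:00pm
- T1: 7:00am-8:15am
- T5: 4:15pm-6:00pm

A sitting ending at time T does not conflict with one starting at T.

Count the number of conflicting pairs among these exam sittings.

1

Sorted by start: T1, T3, T2, T4, T5.
T3 starts after T1 ends, so T1 has no further overlaps.
T2 starts exactly when T3 ends (back-to-back, no overlap), so T3 has no further overlaps.
T4 starts before T2 ends → T2 and T4 overlap.
T5 starts after T2 ends.
T5 starts after T4 ends.
Overlapping pairs: T2 & T4 — 1 in total.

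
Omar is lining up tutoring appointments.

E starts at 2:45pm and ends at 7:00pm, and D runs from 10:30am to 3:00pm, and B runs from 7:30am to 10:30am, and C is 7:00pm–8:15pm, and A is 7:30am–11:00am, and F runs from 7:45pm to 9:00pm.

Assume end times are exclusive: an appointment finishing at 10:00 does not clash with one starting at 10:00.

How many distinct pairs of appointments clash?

Sorted by start: A, B, D, E, C, F.
B starts before A ends → A and B overlap.
D starts before A ends → A and D overlap.
E starts after A ends, so nothing later overlaps A either.
D starts exactly when B ends (back-to-back, no overlap), so nothing later overlaps B either.
E starts before D ends → D and E overlap.
C starts after D ends, so nothing later overlaps D either.
C starts exactly when E ends (back-to-back, no overlap), so nothing later overlaps E either.
F starts before C ends → C and F overlap.
Overlapping pairs: A & B, A & D, C & F, D & E — 4 in total.

4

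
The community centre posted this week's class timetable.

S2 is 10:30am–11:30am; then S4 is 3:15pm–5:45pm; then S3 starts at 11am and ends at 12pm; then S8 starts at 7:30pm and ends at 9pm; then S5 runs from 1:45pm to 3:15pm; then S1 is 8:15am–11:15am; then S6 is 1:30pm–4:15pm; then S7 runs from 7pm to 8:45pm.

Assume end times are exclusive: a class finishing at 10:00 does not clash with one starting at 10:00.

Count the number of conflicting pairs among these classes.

Sorted by start: S1, S2, S3, S6, S5, S4, S7, S8.
S2 starts before S1 ends → S1 and S2 overlap.
S3 starts before S1 ends → S1 and S3 overlap.
S6 starts after S1 ends; S1 is clear from here.
S3 starts before S2 ends → S2 and S3 overlap.
S6 starts after S2 ends; S2 is clear from here.
S6 starts after S3 ends; S3 is clear from here.
S5 starts before S6 ends → S6 and S5 overlap.
S4 starts before S6 ends → S6 and S4 overlap.
S7 starts after S6 ends; S6 is clear from here.
S4 starts exactly when S5 ends (back-to-back, no overlap); S5 is clear from here.
S7 starts after S4 ends; S4 is clear from here.
S8 starts before S7 ends → S7 and S8 overlap.
Overlapping pairs: S1 & S2, S1 & S3, S2 & S3, S4 & S6, S5 & S6, S7 & S8 — 6 in total.

6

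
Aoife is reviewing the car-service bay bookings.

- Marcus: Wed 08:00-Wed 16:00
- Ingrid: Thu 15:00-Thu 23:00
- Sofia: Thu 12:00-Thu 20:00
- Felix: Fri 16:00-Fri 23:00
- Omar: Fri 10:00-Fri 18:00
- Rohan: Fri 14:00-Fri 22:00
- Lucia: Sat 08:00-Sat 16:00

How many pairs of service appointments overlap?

4

Sorted by start: Marcus, Sofia, Ingrid, Omar, Rohan, Felix, Lucia.
Sofia starts after Marcus ends, so Marcus has no further overlaps.
Ingrid starts before Sofia ends → Sofia and Ingrid overlap.
Omar starts after Sofia ends, so Sofia has no further overlaps.
Omar starts after Ingrid ends, so Ingrid has no further overlaps.
Rohan starts before Omar ends → Omar and Rohan overlap.
Felix starts before Omar ends → Omar and Felix overlap.
Lucia starts after Omar ends.
Felix starts before Rohan ends → Rohan and Felix overlap.
Lucia starts after Rohan ends.
Lucia starts after Felix ends.
Overlapping pairs: Felix & Omar, Felix & Rohan, Ingrid & Sofia, Omar & Rohan — 4 in total.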